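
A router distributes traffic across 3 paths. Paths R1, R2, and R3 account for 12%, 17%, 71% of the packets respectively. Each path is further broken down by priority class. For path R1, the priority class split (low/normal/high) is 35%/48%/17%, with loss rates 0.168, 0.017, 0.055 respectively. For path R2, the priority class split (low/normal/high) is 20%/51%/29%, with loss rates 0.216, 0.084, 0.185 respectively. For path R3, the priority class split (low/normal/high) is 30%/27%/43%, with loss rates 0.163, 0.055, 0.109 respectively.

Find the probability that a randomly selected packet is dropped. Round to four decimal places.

P(L|R1) = 0.35·0.168 + 0.48·0.017 + 0.17·0.055 = 0.0588 + 0.00816 + 0.00935 = 0.07631
P(L|R2) = 0.2·0.216 + 0.51·0.084 + 0.29·0.185 = 0.0432 + 0.04284 + 0.05365 = 0.13969
P(L|R3) = 0.3·0.163 + 0.27·0.055 + 0.43·0.109 = 0.0489 + 0.01485 + 0.04687 = 0.11062
Then overall,
P(L) = 0.12·0.07631 + 0.17·0.13969 + 0.71·0.11062
      = 0.0091572 + 0.0237473 + 0.0785402 = 0.1114447

P(L) ≈ 0.1114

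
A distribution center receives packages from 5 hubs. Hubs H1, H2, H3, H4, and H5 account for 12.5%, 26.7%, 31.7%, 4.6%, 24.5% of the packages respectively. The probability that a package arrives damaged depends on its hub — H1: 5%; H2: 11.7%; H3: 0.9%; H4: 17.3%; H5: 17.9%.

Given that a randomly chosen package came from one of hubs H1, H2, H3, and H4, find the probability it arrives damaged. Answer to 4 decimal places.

P(D|S) ≈ 0.0640

Let S = {H1, H2, H3, H4}.
P(S) = 0.125 + 0.267 + 0.317 + 0.046 = 0.755.
P(D ∩ S) = 0.05·0.125 + 0.117·0.267 + 0.009·0.317 + 0.173·0.046 = 0.00625 + 0.031239 + 0.002853 + 0.007958 = 0.0483.
P(D | S) = 0.0483 / 0.755 = 0.063974…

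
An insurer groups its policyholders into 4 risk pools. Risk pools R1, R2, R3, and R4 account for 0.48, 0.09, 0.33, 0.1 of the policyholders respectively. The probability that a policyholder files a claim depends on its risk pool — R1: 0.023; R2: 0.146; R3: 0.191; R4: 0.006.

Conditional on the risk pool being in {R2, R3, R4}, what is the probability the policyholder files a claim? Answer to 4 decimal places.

P(C|S) ≈ 0.1476

Let S = {R2, R3, R4}.
P(S) = 0.09 + 0.33 + 0.1 = 0.52.
P(C ∩ S) = 0.146·0.09 + 0.191·0.33 + 0.006·0.1 = 0.01314 + 0.06303 + 0.0006 = 0.07677.
P(C | S) = 0.07677 / 0.52 = 0.147635…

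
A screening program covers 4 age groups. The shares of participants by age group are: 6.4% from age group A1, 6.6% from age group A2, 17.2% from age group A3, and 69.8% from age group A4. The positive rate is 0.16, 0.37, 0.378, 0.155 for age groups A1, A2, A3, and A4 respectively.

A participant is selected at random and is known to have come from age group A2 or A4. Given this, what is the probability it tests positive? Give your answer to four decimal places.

0.1736

Let S = {A2, A4}.
P(S) = 0.066 + 0.698 = 0.764.
P(T ∩ S) = 0.37·0.066 + 0.155·0.698 = 0.02442 + 0.10819 = 0.13261.
P(T | S) = 0.13261 / 0.764 = 0.173573…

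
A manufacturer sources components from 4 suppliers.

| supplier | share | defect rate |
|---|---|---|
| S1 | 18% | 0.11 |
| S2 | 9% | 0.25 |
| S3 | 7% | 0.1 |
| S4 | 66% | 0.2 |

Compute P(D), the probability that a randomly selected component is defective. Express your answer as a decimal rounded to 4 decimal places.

P(D) ≈ 0.1813

Using total probability over the partition,
P(D) = P(D|S1)·P(S1) + P(D|S2)·P(S2) + P(D|S3)·P(S3) + P(D|S4)·P(S4)
      = 0.11·0.18 + 0.25·0.09 + 0.1·0.07 + 0.2·0.66
      = 0.0198 + 0.0225 + 0.007 + 0.132 = 0.1813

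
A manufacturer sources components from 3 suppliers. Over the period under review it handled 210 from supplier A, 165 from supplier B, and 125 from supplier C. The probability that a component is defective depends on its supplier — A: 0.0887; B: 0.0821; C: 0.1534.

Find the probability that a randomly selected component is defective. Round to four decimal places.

P(D) ≈ 0.1027

Total: 210 + 165 + 125 = 500.
P(A) = 210/500 = 0.42. P(B) = 165/500 = 0.33. P(C) = 125/500 = 0.25.
Summing over the partition,
P(D) = P(D|A)·P(A) + P(D|B)·P(B) + P(D|C)·P(C)
      = 0.0887·0.42 + 0.0821·0.33 + 0.1534·0.25
      = 0.037254 + 0.027093 + 0.03835 = 0.102697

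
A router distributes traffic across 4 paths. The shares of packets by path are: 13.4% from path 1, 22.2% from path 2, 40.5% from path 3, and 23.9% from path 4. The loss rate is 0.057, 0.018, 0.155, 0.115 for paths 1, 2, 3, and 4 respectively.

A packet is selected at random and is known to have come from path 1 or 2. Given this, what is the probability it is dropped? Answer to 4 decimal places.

0.0327

Let S = {1, 2}.
P(S) = 0.134 + 0.222 = 0.356.
P(L ∩ S) = 0.057·0.134 + 0.018·0.222 = 0.007638 + 0.003996 = 0.011634.
P(L | S) = 0.011634 / 0.356 = 0.032680…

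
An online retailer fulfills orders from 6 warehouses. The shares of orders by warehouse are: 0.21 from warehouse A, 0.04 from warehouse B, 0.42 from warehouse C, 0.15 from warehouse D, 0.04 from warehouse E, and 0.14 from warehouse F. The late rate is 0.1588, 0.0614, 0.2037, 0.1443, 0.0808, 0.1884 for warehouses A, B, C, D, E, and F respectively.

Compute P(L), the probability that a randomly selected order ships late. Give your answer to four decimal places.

P(L) ≈ 0.1726

Summing over the partition,
P(L) = P(L|A)·P(A) + P(L|B)·P(B) + P(L|C)·P(C) + P(L|D)·P(D) + P(L|E)·P(E) + P(L|F)·P(F)
      = 0.1588·0.21 + 0.0614·0.04 + 0.2037·0.42 + 0.1443·0.15 + 0.0808·0.04 + 0.1884·0.14
      = 0.033348 + 0.002456 + 0.085554 + 0.021645 + 0.003232 + 0.026376 = 0.172611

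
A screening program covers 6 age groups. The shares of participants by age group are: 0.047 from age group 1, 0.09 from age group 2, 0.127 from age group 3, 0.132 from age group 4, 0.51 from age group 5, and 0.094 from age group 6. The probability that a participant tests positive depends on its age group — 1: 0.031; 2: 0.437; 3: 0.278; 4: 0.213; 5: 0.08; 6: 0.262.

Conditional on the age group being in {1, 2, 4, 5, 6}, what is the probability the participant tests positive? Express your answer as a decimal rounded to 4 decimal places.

0.1539

Let S = {1, 2, 4, 5, 6}.
P(S) = 0.047 + 0.09 + 0.132 + 0.51 + 0.094 = 0.873.
P(T ∩ S) = 0.031·0.047 + 0.437·0.09 + 0.213·0.132 + 0.08·0.51 + 0.262·0.094 = 0.001457 + 0.03933 + 0.028116 + 0.0408 + 0.024628 = 0.134331.
P(T | S) = 0.134331 / 0.873 = 0.153873…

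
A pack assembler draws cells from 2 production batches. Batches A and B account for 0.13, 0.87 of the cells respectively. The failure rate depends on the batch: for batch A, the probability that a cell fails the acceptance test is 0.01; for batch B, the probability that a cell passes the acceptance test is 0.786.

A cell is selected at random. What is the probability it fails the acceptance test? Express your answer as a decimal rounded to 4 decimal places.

0.1875

P(F|B) = 1 − 0.786 = 0.214.
By the law of total probability,
P(F) = P(F|A)·P(A) + P(F|B)·P(B)
      = 0.01·0.13 + 0.214·0.87
      = 0.0013 + 0.18618 = 0.18748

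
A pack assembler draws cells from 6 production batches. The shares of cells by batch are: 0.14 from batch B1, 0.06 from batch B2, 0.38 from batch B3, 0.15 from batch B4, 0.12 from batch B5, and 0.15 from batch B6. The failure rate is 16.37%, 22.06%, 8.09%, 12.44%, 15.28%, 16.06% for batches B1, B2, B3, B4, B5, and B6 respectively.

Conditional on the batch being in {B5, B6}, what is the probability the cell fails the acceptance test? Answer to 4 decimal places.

Let S = {B5, B6}.
P(S) = 0.12 + 0.15 = 0.27.
P(F ∩ S) = 0.1528·0.12 + 0.1606·0.15 = 0.018336 + 0.02409 = 0.042426.
P(F | S) = 0.042426 / 0.27 = 0.157133…

0.1571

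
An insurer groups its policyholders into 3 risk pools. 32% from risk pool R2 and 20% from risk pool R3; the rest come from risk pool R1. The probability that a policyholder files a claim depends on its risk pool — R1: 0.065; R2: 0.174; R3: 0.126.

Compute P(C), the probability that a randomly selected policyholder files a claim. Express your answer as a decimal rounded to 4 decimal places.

P(C) ≈ 0.1121

P(R1) = 1 − (0.32 + 0.2) = 0.48.
By the law of total probability,
P(C) = P(C|R1)·P(R1) + P(C|R2)·P(R2) + P(C|R3)·P(R3)
      = 0.065·0.48 + 0.174·0.32 + 0.126·0.2
      = 0.0312 + 0.05568 + 0.0252 = 0.11208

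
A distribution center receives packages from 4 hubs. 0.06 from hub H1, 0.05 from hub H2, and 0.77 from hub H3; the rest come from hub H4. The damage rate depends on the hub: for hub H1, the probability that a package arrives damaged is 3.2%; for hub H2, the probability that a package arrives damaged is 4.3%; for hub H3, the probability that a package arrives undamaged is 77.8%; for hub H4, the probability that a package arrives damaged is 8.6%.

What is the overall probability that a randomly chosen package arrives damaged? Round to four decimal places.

P(H4) = 1 − (0.06 + 0.05 + 0.77) = 0.12.
P(D|H3) = 1 − 0.778 = 0.222.
Using total probability over the partition,
P(D) = P(D|H1)·P(H1) + P(D|H2)·P(H2) + P(D|H3)·P(H3) + P(D|H4)·P(H4)
      = 0.032·0.06 + 0.043·0.05 + 0.222·0.77 + 0.086·0.12
      = 0.00192 + 0.00215 + 0.17094 + 0.01032 = 0.18533

P(D) ≈ 0.1853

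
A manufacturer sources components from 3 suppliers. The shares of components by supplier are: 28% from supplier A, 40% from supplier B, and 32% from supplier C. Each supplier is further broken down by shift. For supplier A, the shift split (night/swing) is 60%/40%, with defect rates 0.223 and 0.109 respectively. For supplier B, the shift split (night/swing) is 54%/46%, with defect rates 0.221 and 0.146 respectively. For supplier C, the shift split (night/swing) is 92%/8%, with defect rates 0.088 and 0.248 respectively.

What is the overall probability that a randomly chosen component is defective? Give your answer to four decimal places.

P(D) ≈ 0.1565

P(D|A) = 0.6·0.223 + 0.4·0.109 = 0.1338 + 0.0436 = 0.1774
P(D|B) = 0.54·0.221 + 0.46·0.146 = 0.11934 + 0.06716 = 0.1865
P(D|C) = 0.92·0.088 + 0.08·0.248 = 0.08096 + 0.01984 = 0.1008
By total probability over the outer partition,
P(D) = 0.28·0.1774 + 0.4·0.1865 + 0.32·0.1008
      = 0.049672 + 0.0746 + 0.032256 = 0.156528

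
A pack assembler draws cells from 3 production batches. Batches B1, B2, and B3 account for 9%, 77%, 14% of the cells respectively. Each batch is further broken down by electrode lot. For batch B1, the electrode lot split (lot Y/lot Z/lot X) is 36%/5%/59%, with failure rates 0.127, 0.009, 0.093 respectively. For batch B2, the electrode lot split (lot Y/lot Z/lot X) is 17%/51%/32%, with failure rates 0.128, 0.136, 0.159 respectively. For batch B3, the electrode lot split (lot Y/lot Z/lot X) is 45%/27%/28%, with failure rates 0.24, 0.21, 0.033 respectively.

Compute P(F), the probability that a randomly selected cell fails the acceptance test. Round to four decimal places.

P(F|B1) = 0.36·0.127 + 0.05·0.009 + 0.59·0.093 = 0.04572 + 0.00045 + 0.05487 = 0.10104
P(F|B2) = 0.17·0.128 + 0.51·0.136 + 0.32·0.159 = 0.02176 + 0.06936 + 0.05088 = 0.142
P(F|B3) = 0.45·0.24 + 0.27·0.21 + 0.28·0.033 = 0.108 + 0.0567 + 0.00924 = 0.17394
Then overall,
P(F) = 0.09·0.10104 + 0.77·0.142 + 0.14·0.17394
      = 0.0090936 + 0.10934 + 0.0243516 = 0.1427852

P(F) ≈ 0.1428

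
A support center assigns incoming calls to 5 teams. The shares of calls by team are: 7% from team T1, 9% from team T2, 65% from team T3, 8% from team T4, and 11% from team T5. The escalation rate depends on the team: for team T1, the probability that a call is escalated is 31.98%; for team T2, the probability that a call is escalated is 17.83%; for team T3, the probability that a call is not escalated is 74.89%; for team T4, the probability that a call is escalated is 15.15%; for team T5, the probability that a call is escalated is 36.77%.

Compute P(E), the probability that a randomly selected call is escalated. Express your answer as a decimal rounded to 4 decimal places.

P(E|T3) = 1 − 0.7489 = 0.2511.
P(E) = P(E|T1)·P(T1) + P(E|T2)·P(T2) + P(E|T3)·P(T3) + P(E|T4)·P(T4) + P(E|T5)·P(T5)
      = 0.3198·0.07 + 0.1783·0.09 + 0.2511·0.65 + 0.1515·0.08 + 0.3677·0.11
      = 0.022386 + 0.016047 + 0.163215 + 0.01212 + 0.040447 = 0.254215

0.2542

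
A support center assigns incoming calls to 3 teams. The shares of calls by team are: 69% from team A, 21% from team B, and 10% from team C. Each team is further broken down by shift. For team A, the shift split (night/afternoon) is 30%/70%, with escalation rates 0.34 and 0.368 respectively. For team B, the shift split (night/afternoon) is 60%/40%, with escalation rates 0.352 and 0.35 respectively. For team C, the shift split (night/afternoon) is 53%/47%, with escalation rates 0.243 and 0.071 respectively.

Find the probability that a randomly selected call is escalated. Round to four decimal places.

0.3381

P(E|A) = 0.3·0.34 + 0.7·0.368 = 0.102 + 0.2576 = 0.3596
P(E|B) = 0.6·0.352 + 0.4·0.35 = 0.2112 + 0.14 = 0.3512
P(E|C) = 0.53·0.243 + 0.47·0.071 = 0.12879 + 0.03337 = 0.16216
By total probability over the outer partition,
P(E) = 0.69·0.3596 + 0.21·0.3512 + 0.1·0.16216
      = 0.248124 + 0.073752 + 0.016216 = 0.338092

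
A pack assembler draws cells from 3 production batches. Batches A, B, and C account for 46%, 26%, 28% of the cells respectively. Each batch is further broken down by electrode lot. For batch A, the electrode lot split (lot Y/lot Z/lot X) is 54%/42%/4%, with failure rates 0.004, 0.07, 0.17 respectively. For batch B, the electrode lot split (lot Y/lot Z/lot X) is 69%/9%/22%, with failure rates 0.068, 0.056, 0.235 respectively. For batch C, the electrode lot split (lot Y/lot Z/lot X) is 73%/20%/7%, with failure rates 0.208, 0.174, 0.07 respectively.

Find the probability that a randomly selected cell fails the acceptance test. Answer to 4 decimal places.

P(F) ≈ 0.0982

P(F|A) = 0.54·0.004 + 0.42·0.07 + 0.04·0.17 = 0.00216 + 0.0294 + 0.0068 = 0.03836
P(F|B) = 0.69·0.068 + 0.09·0.056 + 0.22·0.235 = 0.04692 + 0.00504 + 0.0517 = 0.10366
P(F|C) = 0.73·0.208 + 0.2·0.174 + 0.07·0.07 = 0.15184 + 0.0348 + 0.0049 = 0.19154
Then overall,
P(F) = 0.46·0.03836 + 0.26·0.10366 + 0.28·0.19154
      = 0.0176456 + 0.0269516 + 0.0536312 = 0.0982284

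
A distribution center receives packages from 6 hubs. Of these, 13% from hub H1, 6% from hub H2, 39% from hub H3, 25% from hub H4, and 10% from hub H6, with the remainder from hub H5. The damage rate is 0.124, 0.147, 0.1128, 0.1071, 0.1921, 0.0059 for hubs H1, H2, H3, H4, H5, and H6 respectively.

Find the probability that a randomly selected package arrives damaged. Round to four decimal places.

0.1097

P(H5) = 1 − (0.13 + 0.06 + 0.39 + 0.25 + 0.1) = 0.07.
P(D) = P(D|H1)·P(H1) + P(D|H2)·P(H2) + P(D|H3)·P(H3) + P(D|H4)·P(H4) + P(D|H5)·P(H5) + P(D|H6)·P(H6)
      = 0.124·0.13 + 0.147·0.06 + 0.1128·0.39 + 0.1071·0.25 + 0.1921·0.07 + 0.0059·0.1
      = 0.01612 + 0.00882 + 0.043992 + 0.026775 + 0.013447 + 0.00059 = 0.109744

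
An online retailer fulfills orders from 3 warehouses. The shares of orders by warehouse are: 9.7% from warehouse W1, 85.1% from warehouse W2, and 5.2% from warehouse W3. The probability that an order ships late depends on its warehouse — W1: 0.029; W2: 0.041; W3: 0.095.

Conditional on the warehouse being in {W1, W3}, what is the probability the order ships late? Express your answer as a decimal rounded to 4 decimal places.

Let S = {W1, W3}.
P(S) = 0.097 + 0.052 = 0.149.
P(L ∩ S) = 0.029·0.097 + 0.095·0.052 = 0.002813 + 0.00494 = 0.007753.
P(L | S) = 0.007753 / 0.149 = 0.052034…

0.0520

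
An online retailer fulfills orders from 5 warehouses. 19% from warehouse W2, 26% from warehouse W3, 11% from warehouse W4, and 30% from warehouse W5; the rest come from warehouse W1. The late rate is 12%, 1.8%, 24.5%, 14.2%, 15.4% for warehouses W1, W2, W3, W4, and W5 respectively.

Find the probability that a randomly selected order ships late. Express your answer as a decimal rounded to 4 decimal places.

P(W1) = 1 − (0.19 + 0.26 + 0.11 + 0.3) = 0.14.
By the law of total probability,
P(L) = P(L|W1)·P(W1) + P(L|W2)·P(W2) + P(L|W3)·P(W3) + P(L|W4)·P(W4) + P(L|W5)·P(W5)
      = 0.12·0.14 + 0.018·0.19 + 0.245·0.26 + 0.142·0.11 + 0.154·0.3
      = 0.0168 + 0.00342 + 0.0637 + 0.01562 + 0.0462 = 0.14574

P(L) ≈ 0.1457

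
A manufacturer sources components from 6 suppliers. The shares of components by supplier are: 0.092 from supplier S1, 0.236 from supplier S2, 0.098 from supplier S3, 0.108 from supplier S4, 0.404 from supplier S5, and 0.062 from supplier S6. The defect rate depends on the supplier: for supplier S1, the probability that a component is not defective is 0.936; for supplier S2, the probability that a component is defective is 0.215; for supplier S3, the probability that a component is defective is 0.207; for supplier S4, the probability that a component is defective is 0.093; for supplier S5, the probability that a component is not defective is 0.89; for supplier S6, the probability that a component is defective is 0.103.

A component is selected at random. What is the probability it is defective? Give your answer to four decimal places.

P(D) ≈ 0.1378

P(D|S1) = 1 − 0.936 = 0.064.
P(D|S5) = 1 − 0.89 = 0.11.
P(D) = P(D|S1)·P(S1) + P(D|S2)·P(S2) + P(D|S3)·P(S3) + P(D|S4)·P(S4) + P(D|S5)·P(S5) + P(D|S6)·P(S6)
      = 0.064·0.092 + 0.215·0.236 + 0.207·0.098 + 0.093·0.108 + 0.11·0.404 + 0.103·0.062
      = 0.005888 + 0.05074 + 0.020286 + 0.010044 + 0.04444 + 0.006386 = 0.137784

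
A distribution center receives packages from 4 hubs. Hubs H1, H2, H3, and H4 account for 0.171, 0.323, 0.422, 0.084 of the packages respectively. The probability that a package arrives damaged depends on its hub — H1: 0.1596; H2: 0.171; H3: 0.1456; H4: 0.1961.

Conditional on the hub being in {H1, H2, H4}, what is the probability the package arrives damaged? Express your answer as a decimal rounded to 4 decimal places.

0.1713

Let S = {H1, H2, H4}.
P(S) = 0.171 + 0.323 + 0.084 = 0.578.
P(D ∩ S) = 0.1596·0.171 + 0.171·0.323 + 0.1961·0.084 = 0.0272916 + 0.055233 + 0.0164724 = 0.098997.
P(D | S) = 0.098997 / 0.578 = 0.171275…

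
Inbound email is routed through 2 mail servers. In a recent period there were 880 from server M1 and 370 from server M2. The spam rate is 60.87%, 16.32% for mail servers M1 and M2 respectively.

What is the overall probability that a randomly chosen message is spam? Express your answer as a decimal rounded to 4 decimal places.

P(S) ≈ 0.4768

Total: 880 + 370 = 1250.
P(M1) = 880/1250 = 0.704. P(M2) = 370/1250 = 0.296.
Using total probability over the partition,
P(S) = P(S|M1)·P(M1) + P(S|M2)·P(M2)
      = 0.6087·0.704 + 0.1632·0.296
      = 0.4285248 + 0.0483072 = 0.476832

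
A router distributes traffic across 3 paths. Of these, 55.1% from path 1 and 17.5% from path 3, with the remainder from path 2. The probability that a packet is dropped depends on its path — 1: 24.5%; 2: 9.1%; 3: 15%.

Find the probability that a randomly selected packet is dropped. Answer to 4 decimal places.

P(2) = 1 − (0.551 + 0.175) = 0.274.
Using total probability over the partition,
P(L) = P(L|1)·P(1) + P(L|2)·P(2) + P(L|3)·P(3)
      = 0.245·0.551 + 0.091·0.274 + 0.15·0.175
      = 0.134995 + 0.024934 + 0.02625 = 0.186179

P(L) ≈ 0.1862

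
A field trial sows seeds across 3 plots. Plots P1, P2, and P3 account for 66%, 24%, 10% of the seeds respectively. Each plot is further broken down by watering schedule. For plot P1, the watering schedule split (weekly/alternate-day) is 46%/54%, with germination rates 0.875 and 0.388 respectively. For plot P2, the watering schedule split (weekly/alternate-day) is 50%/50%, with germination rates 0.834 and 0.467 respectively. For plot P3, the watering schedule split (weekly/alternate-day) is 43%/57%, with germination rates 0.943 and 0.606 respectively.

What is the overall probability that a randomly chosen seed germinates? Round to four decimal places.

P(G) ≈ 0.6351

P(G|P1) = 0.46·0.875 + 0.54·0.388 = 0.4025 + 0.20952 = 0.61202
P(G|P2) = 0.5·0.834 + 0.5·0.467 = 0.417 + 0.2335 = 0.6505
P(G|P3) = 0.43·0.943 + 0.57·0.606 = 0.40549 + 0.34542 = 0.75091
By total probability over the outer partition,
P(G) = 0.66·0.61202 + 0.24·0.6505 + 0.1·0.75091
      = 0.4039332 + 0.15612 + 0.075091 = 0.6351442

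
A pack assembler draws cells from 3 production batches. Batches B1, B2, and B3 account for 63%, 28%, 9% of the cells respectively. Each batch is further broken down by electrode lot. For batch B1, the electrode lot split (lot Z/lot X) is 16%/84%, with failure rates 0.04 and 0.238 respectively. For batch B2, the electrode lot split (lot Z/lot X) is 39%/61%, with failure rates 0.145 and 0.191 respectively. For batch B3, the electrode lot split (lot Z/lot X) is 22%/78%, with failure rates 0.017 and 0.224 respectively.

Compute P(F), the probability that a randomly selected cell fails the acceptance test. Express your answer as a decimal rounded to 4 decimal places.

P(F|B1) = 0.16·0.04 + 0.84·0.238 = 0.0064 + 0.19992 = 0.20632
P(F|B2) = 0.39·0.145 + 0.61·0.191 = 0.05655 + 0.11651 = 0.17306
P(F|B3) = 0.22·0.017 + 0.78·0.224 = 0.00374 + 0.17472 = 0.17846
Then overall,
P(F) = 0.63·0.20632 + 0.28·0.17306 + 0.09·0.17846
      = 0.1299816 + 0.0484568 + 0.0160614 = 0.1944998

P(F) ≈ 0.1945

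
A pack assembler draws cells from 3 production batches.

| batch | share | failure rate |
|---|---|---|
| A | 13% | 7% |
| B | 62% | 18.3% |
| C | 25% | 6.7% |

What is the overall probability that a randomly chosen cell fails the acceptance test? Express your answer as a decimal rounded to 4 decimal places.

P(F) = P(F|A)·P(A) + P(F|B)·P(B) + P(F|C)·P(C)
      = 0.07·0.13 + 0.183·0.62 + 0.067·0.25
      = 0.0091 + 0.11346 + 0.01675 = 0.13931

P(F) ≈ 0.1393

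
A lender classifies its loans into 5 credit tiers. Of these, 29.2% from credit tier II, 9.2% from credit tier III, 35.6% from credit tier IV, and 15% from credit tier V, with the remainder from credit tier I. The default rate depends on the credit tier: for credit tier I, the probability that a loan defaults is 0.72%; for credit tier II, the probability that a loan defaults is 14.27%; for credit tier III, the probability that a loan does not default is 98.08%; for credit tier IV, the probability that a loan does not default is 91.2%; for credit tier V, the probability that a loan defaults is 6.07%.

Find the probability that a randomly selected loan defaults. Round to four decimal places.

0.0847

P(I) = 1 − (0.292 + 0.092 + 0.356 + 0.15) = 0.11.
P(D|III) = 1 − 0.9808 = 0.0192.
P(D|IV) = 1 − 0.912 = 0.088.
P(D) = P(D|I)·P(I) + P(D|II)·P(II) + P(D|III)·P(III) + P(D|IV)·P(IV) + P(D|V)·P(V)
      = 0.0072·0.11 + 0.1427·0.292 + 0.0192·0.092 + 0.088·0.356 + 0.0607·0.15
      = 0.000792 + 0.0416684 + 0.0017664 + 0.031328 + 0.009105 = 0.0846598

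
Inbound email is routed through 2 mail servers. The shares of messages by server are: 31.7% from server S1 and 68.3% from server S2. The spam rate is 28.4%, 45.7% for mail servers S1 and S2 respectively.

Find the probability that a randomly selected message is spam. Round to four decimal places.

0.4022

Using total probability over the partition,
P(S) = P(S|S1)·P(S1) + P(S|S2)·P(S2)
      = 0.284·0.317 + 0.457·0.683
      = 0.090028 + 0.312131 = 0.402159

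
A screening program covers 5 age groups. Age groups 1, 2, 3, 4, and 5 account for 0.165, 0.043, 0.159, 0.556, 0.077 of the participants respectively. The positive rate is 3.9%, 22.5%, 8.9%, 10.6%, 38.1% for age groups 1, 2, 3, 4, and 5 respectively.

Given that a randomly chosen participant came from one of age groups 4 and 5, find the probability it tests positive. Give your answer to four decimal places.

Let S = {4, 5}.
P(S) = 0.556 + 0.077 = 0.633.
P(T ∩ S) = 0.106·0.556 + 0.381·0.077 = 0.058936 + 0.029337 = 0.088273.
P(T | S) = 0.088273 / 0.633 = 0.139452…

P(T|S) ≈ 0.1395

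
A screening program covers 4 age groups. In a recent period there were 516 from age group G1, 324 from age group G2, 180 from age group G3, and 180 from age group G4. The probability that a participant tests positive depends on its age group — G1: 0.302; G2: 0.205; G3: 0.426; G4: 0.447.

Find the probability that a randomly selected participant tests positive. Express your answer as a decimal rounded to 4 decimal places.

Total: 516 + 324 + 180 + 180 = 1200.
P(G1) = 516/1200 = 0.43. P(G2) = 324/1200 = 0.27. P(G3) = 180/1200 = 0.15. P(G4) = 180/1200 = 0.15.
P(T) = P(T|G1)·P(G1) + P(T|G2)·P(G2) + P(T|G3)·P(G3) + P(T|G4)·P(G4)
      = 0.302·0.43 + 0.205·0.27 + 0.426·0.15 + 0.447·0.15
      = 0.12986 + 0.05535 + 0.0639 + 0.06705 = 0.31616

P(T) ≈ 0.3162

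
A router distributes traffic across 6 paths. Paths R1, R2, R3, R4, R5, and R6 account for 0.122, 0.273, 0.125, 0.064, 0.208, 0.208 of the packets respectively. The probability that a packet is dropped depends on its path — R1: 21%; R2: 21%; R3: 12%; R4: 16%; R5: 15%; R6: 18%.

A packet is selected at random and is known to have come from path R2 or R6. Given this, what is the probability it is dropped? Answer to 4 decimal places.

P(L|S) ≈ 0.1970

Let S = {R2, R6}.
P(S) = 0.273 + 0.208 = 0.481.
P(L ∩ S) = 0.21·0.273 + 0.18·0.208 = 0.05733 + 0.03744 = 0.09477.
P(L | S) = 0.09477 / 0.481 = 0.197027…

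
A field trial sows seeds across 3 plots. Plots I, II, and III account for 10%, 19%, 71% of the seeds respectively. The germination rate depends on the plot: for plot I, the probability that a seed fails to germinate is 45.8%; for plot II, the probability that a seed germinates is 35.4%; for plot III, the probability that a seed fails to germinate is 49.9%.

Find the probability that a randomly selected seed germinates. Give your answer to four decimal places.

0.4772

P(G|I) = 1 − 0.458 = 0.542.
P(G|III) = 1 − 0.499 = 0.501.
P(G) = P(G|I)·P(I) + P(G|II)·P(II) + P(G|III)·P(III)
      = 0.542·0.1 + 0.354·0.19 + 0.501·0.71
      = 0.0542 + 0.06726 + 0.35571 = 0.47717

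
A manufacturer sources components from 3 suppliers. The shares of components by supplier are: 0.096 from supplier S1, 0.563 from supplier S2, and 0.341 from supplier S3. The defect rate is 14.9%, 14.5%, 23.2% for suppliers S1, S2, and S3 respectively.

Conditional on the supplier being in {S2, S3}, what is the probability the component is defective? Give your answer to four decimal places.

P(D|S) ≈ 0.1778

Let S = {S2, S3}.
P(S) = 0.563 + 0.341 = 0.904.
P(D ∩ S) = 0.145·0.563 + 0.232·0.341 = 0.081635 + 0.079112 = 0.160747.
P(D | S) = 0.160747 / 0.904 = 0.177817…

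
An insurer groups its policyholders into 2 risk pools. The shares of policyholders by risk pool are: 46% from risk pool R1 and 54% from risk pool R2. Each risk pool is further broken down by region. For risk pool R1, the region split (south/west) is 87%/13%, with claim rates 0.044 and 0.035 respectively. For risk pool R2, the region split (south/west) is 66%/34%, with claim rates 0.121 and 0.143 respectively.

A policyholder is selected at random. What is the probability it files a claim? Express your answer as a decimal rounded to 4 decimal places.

P(C|R1) = 0.87·0.044 + 0.13·0.035 = 0.03828 + 0.00455 = 0.04283
P(C|R2) = 0.66·0.121 + 0.34·0.143 = 0.07986 + 0.04862 = 0.12848
Then overall,
P(C) = 0.46·0.04283 + 0.54·0.12848
      = 0.0197018 + 0.0693792 = 0.089081

P(C) ≈ 0.0891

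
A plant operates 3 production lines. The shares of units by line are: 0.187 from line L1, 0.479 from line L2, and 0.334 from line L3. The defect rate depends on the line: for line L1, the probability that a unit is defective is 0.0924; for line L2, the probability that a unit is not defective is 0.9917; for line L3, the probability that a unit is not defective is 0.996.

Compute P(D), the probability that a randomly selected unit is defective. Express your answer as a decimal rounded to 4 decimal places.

P(D|L2) = 1 − 0.9917 = 0.0083.
P(D|L3) = 1 − 0.996 = 0.004.
P(D) = P(D|L1)·P(L1) + P(D|L2)·P(L2) + P(D|L3)·P(L3)
      = 0.0924·0.187 + 0.0083·0.479 + 0.004·0.334
      = 0.0172788 + 0.0039757 + 0.001336 = 0.0225905

0.0226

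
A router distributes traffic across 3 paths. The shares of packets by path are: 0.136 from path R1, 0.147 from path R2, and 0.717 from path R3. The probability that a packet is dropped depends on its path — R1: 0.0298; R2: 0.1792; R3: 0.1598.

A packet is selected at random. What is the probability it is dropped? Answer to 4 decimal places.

Summing over the partition,
P(L) = P(L|R1)·P(R1) + P(L|R2)·P(R2) + P(L|R3)·P(R3)
      = 0.0298·0.136 + 0.1792·0.147 + 0.1598·0.717
      = 0.0040528 + 0.0263424 + 0.1145766 = 0.1449718

P(L) ≈ 0.1450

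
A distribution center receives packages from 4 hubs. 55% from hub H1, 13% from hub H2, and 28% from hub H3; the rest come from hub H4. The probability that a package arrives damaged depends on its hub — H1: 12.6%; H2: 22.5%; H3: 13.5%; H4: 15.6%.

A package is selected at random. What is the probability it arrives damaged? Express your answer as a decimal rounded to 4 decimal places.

0.1426

P(H4) = 1 − (0.55 + 0.13 + 0.28) = 0.04.
P(D) = P(D|H1)·P(H1) + P(D|H2)·P(H2) + P(D|H3)·P(H3) + P(D|H4)·P(H4)
      = 0.126·0.55 + 0.225·0.13 + 0.135·0.28 + 0.156·0.04
      = 0.0693 + 0.02925 + 0.0378 + 0.00624 = 0.14259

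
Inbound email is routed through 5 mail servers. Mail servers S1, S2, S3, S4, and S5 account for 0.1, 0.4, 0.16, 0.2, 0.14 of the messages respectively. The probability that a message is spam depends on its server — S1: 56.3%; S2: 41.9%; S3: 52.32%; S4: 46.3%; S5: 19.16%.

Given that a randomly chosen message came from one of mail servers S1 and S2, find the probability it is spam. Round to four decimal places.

P(S|J) ≈ 0.4478

Let J = {S1, S2}.
P(J) = 0.1 + 0.4 = 0.5.
P(S ∩ J) = 0.563·0.1 + 0.419·0.4 = 0.0563 + 0.1676 = 0.2239.
P(S | J) = 0.2239 / 0.5 = 0.447800…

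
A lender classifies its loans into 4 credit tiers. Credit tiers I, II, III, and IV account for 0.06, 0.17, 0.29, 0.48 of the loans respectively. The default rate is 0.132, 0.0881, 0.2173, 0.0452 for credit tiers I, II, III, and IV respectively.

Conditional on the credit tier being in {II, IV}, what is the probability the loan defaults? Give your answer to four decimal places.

0.0564

Let S = {II, IV}.
P(S) = 0.17 + 0.48 = 0.65.
P(D ∩ S) = 0.0881·0.17 + 0.0452·0.48 = 0.014977 + 0.021696 = 0.036673.
P(D | S) = 0.036673 / 0.65 = 0.056420…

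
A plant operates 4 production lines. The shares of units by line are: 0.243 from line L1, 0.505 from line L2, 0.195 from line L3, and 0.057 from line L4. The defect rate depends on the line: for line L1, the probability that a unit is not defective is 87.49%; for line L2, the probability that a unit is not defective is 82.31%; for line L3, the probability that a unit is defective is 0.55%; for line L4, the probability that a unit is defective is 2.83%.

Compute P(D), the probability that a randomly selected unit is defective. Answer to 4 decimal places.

P(D) ≈ 0.1224

P(D|L1) = 1 − 0.8749 = 0.1251.
P(D|L2) = 1 − 0.8231 = 0.1769.
P(D) = P(D|L1)·P(L1) + P(D|L2)·P(L2) + P(D|L3)·P(L3) + P(D|L4)·P(L4)
      = 0.1251·0.243 + 0.1769·0.505 + 0.0055·0.195 + 0.0283·0.057
      = 0.0303993 + 0.0893345 + 0.0010725 + 0.0016131 = 0.1224194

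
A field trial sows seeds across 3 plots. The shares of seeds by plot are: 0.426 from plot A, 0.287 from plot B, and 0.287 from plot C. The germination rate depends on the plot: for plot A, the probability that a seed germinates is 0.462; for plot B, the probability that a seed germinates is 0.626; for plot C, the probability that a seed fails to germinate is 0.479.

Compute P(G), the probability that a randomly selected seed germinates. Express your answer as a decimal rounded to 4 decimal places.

P(G|C) = 1 − 0.479 = 0.521.
P(G) = P(G|A)·P(A) + P(G|B)·P(B) + P(G|C)·P(C)
      = 0.462·0.426 + 0.626·0.287 + 0.521·0.287
      = 0.196812 + 0.179662 + 0.149527 = 0.526001

P(G) ≈ 0.5260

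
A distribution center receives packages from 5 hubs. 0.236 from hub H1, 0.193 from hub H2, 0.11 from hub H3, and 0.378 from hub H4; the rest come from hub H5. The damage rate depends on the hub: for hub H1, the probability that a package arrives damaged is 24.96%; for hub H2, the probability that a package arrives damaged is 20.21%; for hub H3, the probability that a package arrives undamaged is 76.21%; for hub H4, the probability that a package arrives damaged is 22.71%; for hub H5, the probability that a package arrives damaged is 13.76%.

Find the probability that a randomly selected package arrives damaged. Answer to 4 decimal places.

P(H5) = 1 − (0.236 + 0.193 + 0.11 + 0.378) = 0.083.
P(D|H3) = 1 − 0.7621 = 0.2379.
Using total probability over the partition,
P(D) = P(D|H1)·P(H1) + P(D|H2)·P(H2) + P(D|H3)·P(H3) + P(D|H4)·P(H4) + P(D|H5)·P(H5)
      = 0.2496·0.236 + 0.2021·0.193 + 0.2379·0.11 + 0.2271·0.378 + 0.1376·0.083
      = 0.0589056 + 0.0390053 + 0.026169 + 0.0858438 + 0.0114208 = 0.2213445

P(D) ≈ 0.2213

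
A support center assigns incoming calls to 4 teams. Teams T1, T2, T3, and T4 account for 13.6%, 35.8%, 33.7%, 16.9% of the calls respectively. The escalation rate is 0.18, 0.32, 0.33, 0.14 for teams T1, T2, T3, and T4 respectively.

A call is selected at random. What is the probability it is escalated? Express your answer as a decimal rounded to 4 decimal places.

P(E) ≈ 0.2739

By the law of total probability,
P(E) = P(E|T1)·P(T1) + P(E|T2)·P(T2) + P(E|T3)·P(T3) + P(E|T4)·P(T4)
      = 0.18·0.136 + 0.32·0.358 + 0.33·0.337 + 0.14·0.169
      = 0.02448 + 0.11456 + 0.11121 + 0.02366 = 0.27391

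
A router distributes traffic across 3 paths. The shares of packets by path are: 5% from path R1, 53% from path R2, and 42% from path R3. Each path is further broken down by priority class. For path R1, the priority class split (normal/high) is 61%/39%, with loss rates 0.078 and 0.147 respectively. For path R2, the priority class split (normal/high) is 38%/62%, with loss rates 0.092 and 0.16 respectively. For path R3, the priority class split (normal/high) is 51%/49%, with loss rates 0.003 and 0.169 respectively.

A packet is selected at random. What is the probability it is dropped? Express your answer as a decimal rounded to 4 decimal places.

0.1118

P(L|R1) = 0.61·0.078 + 0.39·0.147 = 0.04758 + 0.05733 = 0.10491
P(L|R2) = 0.38·0.092 + 0.62·0.16 = 0.03496 + 0.0992 = 0.13416
P(L|R3) = 0.51·0.003 + 0.49·0.169 = 0.00153 + 0.08281 = 0.08434
By total probability over the outer partition,
P(L) = 0.05·0.10491 + 0.53·0.13416 + 0.42·0.08434
      = 0.0052455 + 0.0711048 + 0.0354228 = 0.1117731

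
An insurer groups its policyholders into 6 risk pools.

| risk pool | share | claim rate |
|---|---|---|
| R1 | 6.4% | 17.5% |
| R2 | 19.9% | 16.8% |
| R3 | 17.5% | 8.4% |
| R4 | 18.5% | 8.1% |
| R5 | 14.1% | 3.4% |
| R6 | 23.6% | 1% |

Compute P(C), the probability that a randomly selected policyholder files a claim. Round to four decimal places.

P(C) = P(C|R1)·P(R1) + P(C|R2)·P(R2) + P(C|R3)·P(R3) + P(C|R4)·P(R4) + P(C|R5)·P(R5) + P(C|R6)·P(R6)
      = 0.175·0.064 + 0.168·0.199 + 0.084·0.175 + 0.081·0.185 + 0.034·0.141 + 0.01·0.236
      = 0.0112 + 0.033432 + 0.0147 + 0.014985 + 0.004794 + 0.00236 = 0.081471

P(C) ≈ 0.0815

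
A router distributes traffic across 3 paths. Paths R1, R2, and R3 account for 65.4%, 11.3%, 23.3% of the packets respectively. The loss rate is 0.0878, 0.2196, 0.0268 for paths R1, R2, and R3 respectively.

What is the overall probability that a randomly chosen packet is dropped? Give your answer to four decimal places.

P(L) ≈ 0.0885

Using total probability over the partition,
P(L) = P(L|R1)·P(R1) + P(L|R2)·P(R2) + P(L|R3)·P(R3)
      = 0.0878·0.654 + 0.2196·0.113 + 0.0268·0.233
      = 0.0574212 + 0.0248148 + 0.0062444 = 0.0884804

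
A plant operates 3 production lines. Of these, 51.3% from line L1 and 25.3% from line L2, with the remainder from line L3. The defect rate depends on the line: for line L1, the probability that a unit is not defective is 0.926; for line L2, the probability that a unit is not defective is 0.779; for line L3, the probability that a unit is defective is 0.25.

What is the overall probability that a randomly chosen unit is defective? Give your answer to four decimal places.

P(L3) = 1 − (0.513 + 0.253) = 0.234.
P(D|L1) = 1 − 0.926 = 0.074.
P(D|L2) = 1 − 0.779 = 0.221.
P(D) = P(D|L1)·P(L1) + P(D|L2)·P(L2) + P(D|L3)·P(L3)
      = 0.074·0.513 + 0.221·0.253 + 0.25·0.234
      = 0.037962 + 0.055913 + 0.0585 = 0.152375

P(D) ≈ 0.1524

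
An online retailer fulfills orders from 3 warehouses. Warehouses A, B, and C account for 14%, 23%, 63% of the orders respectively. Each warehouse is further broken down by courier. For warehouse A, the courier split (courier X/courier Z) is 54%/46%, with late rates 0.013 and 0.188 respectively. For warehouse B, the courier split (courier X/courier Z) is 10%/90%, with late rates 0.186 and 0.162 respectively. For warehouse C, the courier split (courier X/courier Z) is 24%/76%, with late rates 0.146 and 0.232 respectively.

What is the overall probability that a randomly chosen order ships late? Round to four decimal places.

0.1841

P(L|A) = 0.54·0.013 + 0.46·0.188 = 0.00702 + 0.08648 = 0.0935
P(L|B) = 0.1·0.186 + 0.9·0.162 = 0.0186 + 0.1458 = 0.1644
P(L|C) = 0.24·0.146 + 0.76·0.232 = 0.03504 + 0.17632 = 0.21136
Then overall,
P(L) = 0.14·0.0935 + 0.23·0.1644 + 0.63·0.21136
      = 0.01309 + 0.037812 + 0.1331568 = 0.1840588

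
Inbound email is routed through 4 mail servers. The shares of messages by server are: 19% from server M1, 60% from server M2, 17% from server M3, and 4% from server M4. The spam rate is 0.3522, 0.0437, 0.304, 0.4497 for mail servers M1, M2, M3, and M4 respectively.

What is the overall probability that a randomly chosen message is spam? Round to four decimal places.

Using total probability over the partition,
P(S) = P(S|M1)·P(M1) + P(S|M2)·P(M2) + P(S|M3)·P(M3) + P(S|M4)·P(M4)
      = 0.3522·0.19 + 0.0437·0.6 + 0.304·0.17 + 0.4497·0.04
      = 0.066918 + 0.02622 + 0.05168 + 0.017988 = 0.162806

P(S) ≈ 0.1628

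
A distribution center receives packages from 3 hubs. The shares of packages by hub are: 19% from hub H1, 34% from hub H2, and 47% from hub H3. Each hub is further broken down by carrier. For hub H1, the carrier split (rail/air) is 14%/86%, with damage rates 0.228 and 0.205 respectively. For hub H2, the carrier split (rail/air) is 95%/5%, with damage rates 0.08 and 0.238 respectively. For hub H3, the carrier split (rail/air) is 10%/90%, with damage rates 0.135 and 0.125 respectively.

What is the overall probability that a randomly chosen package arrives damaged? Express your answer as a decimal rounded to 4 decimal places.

P(D|H1) = 0.14·0.228 + 0.86·0.205 = 0.03192 + 0.1763 = 0.20822
P(D|H2) = 0.95·0.08 + 0.05·0.238 = 0.076 + 0.0119 = 0.0879
P(D|H3) = 0.1·0.135 + 0.9·0.125 = 0.0135 + 0.1125 = 0.126
Then overall,
P(D) = 0.19·0.20822 + 0.34·0.0879 + 0.47·0.126
      = 0.0395618 + 0.029886 + 0.05922 = 0.1286678

0.1287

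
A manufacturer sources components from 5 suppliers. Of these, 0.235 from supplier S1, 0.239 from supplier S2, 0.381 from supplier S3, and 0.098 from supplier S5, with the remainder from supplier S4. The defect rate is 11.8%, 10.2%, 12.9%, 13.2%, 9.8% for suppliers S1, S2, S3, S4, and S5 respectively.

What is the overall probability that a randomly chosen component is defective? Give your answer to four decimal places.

P(S4) = 1 − (0.235 + 0.239 + 0.381 + 0.098) = 0.047.
P(D) = P(D|S1)·P(S1) + P(D|S2)·P(S2) + P(D|S3)·P(S3) + P(D|S4)·P(S4) + P(D|S5)·P(S5)
      = 0.118·0.235 + 0.102·0.239 + 0.129·0.381 + 0.132·0.047 + 0.098·0.098
      = 0.02773 + 0.024378 + 0.049149 + 0.006204 + 0.009604 = 0.117065

0.1171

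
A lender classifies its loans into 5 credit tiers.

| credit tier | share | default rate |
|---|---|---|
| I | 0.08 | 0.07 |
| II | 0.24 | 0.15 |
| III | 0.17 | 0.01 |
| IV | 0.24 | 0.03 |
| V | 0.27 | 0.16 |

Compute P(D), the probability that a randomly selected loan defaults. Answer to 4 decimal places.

P(D) ≈ 0.0937

P(D) = P(D|I)·P(I) + P(D|II)·P(II) + P(D|III)·P(III) + P(D|IV)·P(IV) + P(D|V)·P(V)
      = 0.07·0.08 + 0.15·0.24 + 0.01·0.17 + 0.03·0.24 + 0.16·0.27
      = 0.0056 + 0.036 + 0.0017 + 0.0072 + 0.0432 = 0.0937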